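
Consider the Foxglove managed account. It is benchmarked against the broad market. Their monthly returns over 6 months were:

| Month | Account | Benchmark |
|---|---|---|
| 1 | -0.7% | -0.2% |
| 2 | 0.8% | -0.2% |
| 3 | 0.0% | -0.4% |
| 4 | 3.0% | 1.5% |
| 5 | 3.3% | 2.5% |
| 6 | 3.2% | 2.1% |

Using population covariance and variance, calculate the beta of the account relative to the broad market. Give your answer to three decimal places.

r̄p = 1.6000%,  r̄m = 0.8833%
Cov = Σ(rp − r̄p)(rm − r̄m) / 6 = 1.8283
Var(rm) = Σ(rm − r̄m)² / 6 = 1.4114
β = Cov / Var = 1.8283 / 1.4114 = 1.2954

1.295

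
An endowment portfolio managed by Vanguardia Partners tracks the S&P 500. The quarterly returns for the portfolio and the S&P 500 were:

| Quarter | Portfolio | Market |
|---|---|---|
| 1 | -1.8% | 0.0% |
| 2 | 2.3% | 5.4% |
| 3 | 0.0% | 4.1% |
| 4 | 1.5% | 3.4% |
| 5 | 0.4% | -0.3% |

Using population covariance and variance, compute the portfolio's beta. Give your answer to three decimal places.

r̄p = 0.4800%,  r̄m = 2.5200%
Cov = Σ(rp − r̄p)(rm − r̄m) / 5 = 2.2704
Var(rm) = Σ(rm − r̄m)² / 5 = 5.1736
β = Cov / Var = 2.2704 / 5.1736 = 0.4388

0.439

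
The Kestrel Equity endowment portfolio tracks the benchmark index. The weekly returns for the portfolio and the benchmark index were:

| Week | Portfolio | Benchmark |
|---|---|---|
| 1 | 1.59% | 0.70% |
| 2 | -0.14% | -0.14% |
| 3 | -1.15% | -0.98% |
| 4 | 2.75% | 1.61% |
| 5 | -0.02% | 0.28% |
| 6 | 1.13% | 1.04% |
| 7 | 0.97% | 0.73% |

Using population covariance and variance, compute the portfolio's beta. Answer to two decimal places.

1.45

r̄p = 0.7329%,  r̄m = 0.4629%
Cov = Σ(rp − r̄p)(rm − r̄m) / 7 = 0.8843
Var(rm) = Σ(rm − r̄m)² / 7 = 0.6079
β = Cov / Var = 0.8843 / 0.6079 = 1.4547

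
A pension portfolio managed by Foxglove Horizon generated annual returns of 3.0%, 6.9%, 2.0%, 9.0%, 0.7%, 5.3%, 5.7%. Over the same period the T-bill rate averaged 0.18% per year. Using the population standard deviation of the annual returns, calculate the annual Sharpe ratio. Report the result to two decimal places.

Mean return μ = 32.60 / 7 = 4.6571%
Population σ = √[Σ(r − μ)² / 7] = √[50.8571 / 7] = √7.2653 = 2.6954%
Sharpe = (μ − rf) / σ = (4.6571 − 0.18) / 2.6954 = 4.4771 / 2.6954 = 1.6610

1.66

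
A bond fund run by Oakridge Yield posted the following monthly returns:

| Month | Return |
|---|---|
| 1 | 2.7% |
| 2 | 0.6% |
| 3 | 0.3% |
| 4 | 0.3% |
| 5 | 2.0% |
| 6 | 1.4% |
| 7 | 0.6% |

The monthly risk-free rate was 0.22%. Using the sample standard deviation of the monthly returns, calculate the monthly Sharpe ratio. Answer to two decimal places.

0.97

r̄ = (2.7 + 0.6 + 0.3 + 0.3 + 2 + 1.4 + 0.6) / 7 = 7.90 / 7 = 1.1286%
Σ(r − r̄)² = (2.7 − 1.1286)² + (0.6 − 1.1286)² + … = 5.2343
σ = √[5.2343 / 6] = 0.9340%
Sharpe = (r̄ − rf) / σ = (1.1286 − 0.22) / 0.9340 = 0.9086 / 0.9340 = 0.9728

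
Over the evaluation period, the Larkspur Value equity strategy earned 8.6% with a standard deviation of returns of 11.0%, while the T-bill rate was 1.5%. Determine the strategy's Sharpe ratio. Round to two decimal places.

Sharpe = (Rp − Rf) / σp = (8.6% − 1.5%) / 11.0% = 7.10% / 11.0% = 0.6455

0.65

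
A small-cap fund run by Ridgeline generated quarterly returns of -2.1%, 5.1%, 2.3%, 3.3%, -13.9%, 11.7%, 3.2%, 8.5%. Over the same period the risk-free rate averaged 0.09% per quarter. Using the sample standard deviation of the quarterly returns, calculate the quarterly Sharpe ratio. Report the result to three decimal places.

0.281

r̄ = (-2.1 + 5.1 + 2.3 + 3.3 − 13.9 + 11.7 + 3.2 + 8.5) / 8 = 2.2625%
Σ(r − r̄)² = (-2.1 − 2.2625)² + (5.1 − 2.2625)² + (2.3 − 2.2625)² + … = 418.2388
σ = √[418.2388 / 7] = 7.7297%
Sharpe = (r̄ − rf) / σ = (2.2625 − 0.09) / 7.7297 = 2.1725 / 7.7297 = 0.2811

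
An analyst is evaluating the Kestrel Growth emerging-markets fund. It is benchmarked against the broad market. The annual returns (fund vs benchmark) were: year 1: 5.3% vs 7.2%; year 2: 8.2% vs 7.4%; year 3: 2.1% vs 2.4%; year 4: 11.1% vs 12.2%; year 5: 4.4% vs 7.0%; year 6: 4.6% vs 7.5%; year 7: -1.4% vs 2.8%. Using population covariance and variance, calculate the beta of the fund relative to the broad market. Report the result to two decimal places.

r̄p = 4.9000%,  r̄m = 6.6429%
Cov = Σ(rp − r̄p)(rm − r̄m) / 7 = 10.4043
Var(rm) = Σ(rm − r̄m)² / 7 = 9.3424
β = Cov / Var = 10.4043 / 9.3424 = 1.1137

1.11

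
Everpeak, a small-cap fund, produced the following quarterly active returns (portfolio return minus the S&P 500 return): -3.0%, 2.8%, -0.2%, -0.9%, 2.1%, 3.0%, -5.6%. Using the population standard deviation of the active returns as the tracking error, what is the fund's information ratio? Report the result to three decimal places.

r̄ = (-3 + 2.8 − 0.2 − 0.9 + 2.1 + 3 − 5.6) / 7 = -1.80 / 7 = -0.2571%
Σ(r − r̄)² = (-3 − (-0.2571))² + (2.8 − (-0.2571))² + … = 61.9971
σ = √[61.9971 / 7] = 2.9760%
IR = r̄ / tracking error = -0.2571 / 2.9760 = -0.0864

-0.086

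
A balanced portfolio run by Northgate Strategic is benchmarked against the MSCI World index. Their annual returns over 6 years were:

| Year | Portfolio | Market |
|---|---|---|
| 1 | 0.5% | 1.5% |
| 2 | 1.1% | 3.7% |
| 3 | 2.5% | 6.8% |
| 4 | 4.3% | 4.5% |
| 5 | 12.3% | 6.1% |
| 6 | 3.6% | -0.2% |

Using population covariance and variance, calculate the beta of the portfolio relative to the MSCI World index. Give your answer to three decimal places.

r̄p = 4.0500%,  r̄m = 3.7333%
Cov = Σ(rp − r̄p)(rm − r̄m) / 6 = 4.1267
Var(rm) = Σ(rm − r̄m)² / 6 = 6.0089
β = Cov / Var = 4.1267 / 6.0089 = 0.6868

0.687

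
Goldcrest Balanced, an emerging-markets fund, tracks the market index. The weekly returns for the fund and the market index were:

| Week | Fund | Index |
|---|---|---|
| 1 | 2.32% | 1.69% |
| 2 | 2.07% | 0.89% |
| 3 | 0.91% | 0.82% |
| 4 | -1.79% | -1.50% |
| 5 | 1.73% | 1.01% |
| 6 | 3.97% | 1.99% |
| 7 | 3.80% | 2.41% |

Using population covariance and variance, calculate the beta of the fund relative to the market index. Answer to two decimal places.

r̄p = 1.8586%,  r̄m = 1.0443%
Cov = Σ(rp − r̄p)(rm − r̄m) / 7 = 2.0591
Var(rm) = Σ(rm − r̄m)² / 7 = 1.3893
β = Cov / Var = 2.0591 / 1.3893 = 1.4821

1.48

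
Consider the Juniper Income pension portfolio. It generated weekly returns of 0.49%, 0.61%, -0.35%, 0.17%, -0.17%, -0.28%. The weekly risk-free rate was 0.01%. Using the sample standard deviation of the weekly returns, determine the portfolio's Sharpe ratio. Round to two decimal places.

0.17

r̄ = (0.49 + 0.61 − 0.35 + 0.17 − 0.17 − 0.28) / 6 = 0.0783%
Σ(r − r̄)² = 0.8341; sample σ = √(0.8341/5) = 0.4084%
Sharpe = (r̄ − rf) / σ = (0.0783 − 0.01) / 0.4084 = 0.0683 / 0.4084 = 0.1672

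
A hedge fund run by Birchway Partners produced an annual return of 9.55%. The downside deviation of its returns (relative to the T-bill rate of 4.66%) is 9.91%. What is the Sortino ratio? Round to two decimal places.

Sortino = (Rp − Rf) / σd = (9.55% − 4.66%) / 9.91% = 4.89% / 9.91% = 0.4934

0.49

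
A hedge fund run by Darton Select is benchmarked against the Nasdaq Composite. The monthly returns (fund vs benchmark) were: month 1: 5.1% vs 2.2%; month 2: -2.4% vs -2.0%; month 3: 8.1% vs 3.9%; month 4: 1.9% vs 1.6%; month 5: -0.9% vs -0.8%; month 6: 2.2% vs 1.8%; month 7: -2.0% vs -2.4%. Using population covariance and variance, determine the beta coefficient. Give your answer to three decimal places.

r̄p = 1.7143%,  r̄m = 0.6143%
Cov = Σ(rp − r̄p)(rm − r̄m) / 7 = 7.5369
Var(rm) = Σ(rm − r̄m)² / 7 = 4.8012
β = Cov / Var = 7.5369 / 4.8012 = 1.5698

1.570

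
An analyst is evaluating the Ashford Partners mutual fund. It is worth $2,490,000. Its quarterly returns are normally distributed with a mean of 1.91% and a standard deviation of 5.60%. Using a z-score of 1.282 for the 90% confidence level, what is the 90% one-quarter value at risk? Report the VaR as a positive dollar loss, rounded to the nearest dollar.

$131,203

Return at the 90% tail: μ − z·σ = 1.91% − 1.282 × 5.60% = 1.91 − 7.1792 = -5.2692%
VaR = −(-5.2692%) × $2,490,000 = 5.2692% × $2,490,000 = $131,203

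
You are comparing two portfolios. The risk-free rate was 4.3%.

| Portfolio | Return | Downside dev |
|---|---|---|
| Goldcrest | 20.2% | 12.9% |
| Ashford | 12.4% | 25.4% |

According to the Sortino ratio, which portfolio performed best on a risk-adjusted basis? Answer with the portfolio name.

Goldcrest

Goldcrest: Sortino ratio = (20.2% − 4.3%) / 12.9% = 1.233
Ashford: Sortino ratio = (12.4% − 4.3%) / 25.4% = 0.319
Highest: Goldcrest (1.233).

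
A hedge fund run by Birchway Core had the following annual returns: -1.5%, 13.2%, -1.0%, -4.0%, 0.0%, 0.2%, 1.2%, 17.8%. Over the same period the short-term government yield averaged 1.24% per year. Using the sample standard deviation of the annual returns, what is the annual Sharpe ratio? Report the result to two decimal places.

μ = (-1.5 + 13.2 − 1 − 4 + 0 + 0.2 + 1.2 + 17.8) / 8 = 25.90 / 8 = 3.2375%
Σ(r − μ)² = (-1.5 − 3.2375)² + (13.2 − 3.2375)² + … = 427.9588
σ = √[427.9588 / 7] = 7.8190%
Sharpe = (μ − rf) / σ = (3.2375 − 1.24) / 7.8190 = 1.9975 / 7.8190 = 0.2555

0.26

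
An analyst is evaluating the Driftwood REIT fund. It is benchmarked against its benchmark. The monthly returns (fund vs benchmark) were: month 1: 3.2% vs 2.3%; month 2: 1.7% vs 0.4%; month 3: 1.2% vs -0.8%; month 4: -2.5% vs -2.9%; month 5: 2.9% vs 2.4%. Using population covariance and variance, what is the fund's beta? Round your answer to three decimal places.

r̄p = 1.3000%,  r̄m = 0.2800%
Cov = Σ(rp − r̄p)(rm − r̄m) / 5 = 3.8940
Var(rm) = Σ(rm − r̄m)² / 5 = 3.9736
β = Cov / Var = 3.8940 / 3.9736 = 0.9800

0.980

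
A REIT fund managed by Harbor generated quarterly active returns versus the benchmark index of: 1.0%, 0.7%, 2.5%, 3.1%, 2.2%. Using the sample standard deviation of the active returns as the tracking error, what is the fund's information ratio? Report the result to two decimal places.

1.87

Mean return r̄ = 9.50 / 5 = 1.9000%
Σ(r − r̄)² = 4.1400; sample σ = √(4.1400/4) = 1.0173%
IR = r̄ / tracking error = 1.9000 / 1.0173 = 1.8677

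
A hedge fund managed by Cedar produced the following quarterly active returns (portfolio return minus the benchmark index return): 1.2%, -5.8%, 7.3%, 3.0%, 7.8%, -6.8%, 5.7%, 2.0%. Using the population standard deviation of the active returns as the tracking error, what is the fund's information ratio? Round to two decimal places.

0.35

r̄ = (1.2 − 5.8 + 7.3 + 3 + 7.8 − 6.8 + 5.7 + 2) / 8 = 1.8000%
Population σ = √[Σ(r − r̄)² / 8] = √[215.0200 / 8] = √26.8775 = 5.1844%
IR = r̄ / tracking error = 1.8000 / 5.1844 = 0.3472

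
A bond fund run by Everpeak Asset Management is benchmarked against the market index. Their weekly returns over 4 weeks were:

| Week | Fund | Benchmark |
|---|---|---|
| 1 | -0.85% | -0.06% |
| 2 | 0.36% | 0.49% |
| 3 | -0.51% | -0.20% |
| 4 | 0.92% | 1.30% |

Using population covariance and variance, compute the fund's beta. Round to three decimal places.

1.121

r̄p = -0.0200%,  r̄m = 0.3825%
Cov = Σ(rp − r̄p)(rm − r̄m) / 4 = 0.3890
Var(rm) = Σ(rm − r̄m)² / 4 = 0.3471
β = Cov / Var = 0.3890 / 0.3471 = 1.1207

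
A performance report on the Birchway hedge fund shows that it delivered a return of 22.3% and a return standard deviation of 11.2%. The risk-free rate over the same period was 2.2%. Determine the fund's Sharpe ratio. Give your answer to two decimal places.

Sharpe = (Rp − Rf) / σp = (22.3% − 2.2%) / 11.2% = 20.10% / 11.2% = 1.7946

1.79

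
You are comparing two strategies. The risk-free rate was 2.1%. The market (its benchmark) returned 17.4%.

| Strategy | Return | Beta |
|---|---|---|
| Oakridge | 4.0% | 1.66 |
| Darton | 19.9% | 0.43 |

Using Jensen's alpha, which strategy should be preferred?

Darton

Oakridge: α = 4.0% − [2.1% + 1.66 × (17.4% − 2.1%)] = -23.498
Darton: α = 19.9% − [2.1% + 0.43 × (17.4% − 2.1%)] = 11.221
Highest: Darton (11.221).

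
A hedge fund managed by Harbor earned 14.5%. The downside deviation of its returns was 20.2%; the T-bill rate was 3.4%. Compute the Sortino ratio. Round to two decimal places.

0.55

Sortino = (Rp − Rf) / σd = (14.5% − 3.4%) / 20.2% = 11.10% / 20.2% = 0.5495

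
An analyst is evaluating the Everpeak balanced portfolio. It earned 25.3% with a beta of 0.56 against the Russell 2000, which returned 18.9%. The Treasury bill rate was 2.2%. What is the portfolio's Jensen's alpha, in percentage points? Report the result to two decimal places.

CAPM expected return = Rf + β(Rm − Rf) = 2.2% + 0.56 × (18.9% − 2.2%) = 2.2 + 0.56 × 16.70 = 11.5520%
Jensen's α = Rp − E[R] = 25.3% − 11.5520% = 13.7480

13.75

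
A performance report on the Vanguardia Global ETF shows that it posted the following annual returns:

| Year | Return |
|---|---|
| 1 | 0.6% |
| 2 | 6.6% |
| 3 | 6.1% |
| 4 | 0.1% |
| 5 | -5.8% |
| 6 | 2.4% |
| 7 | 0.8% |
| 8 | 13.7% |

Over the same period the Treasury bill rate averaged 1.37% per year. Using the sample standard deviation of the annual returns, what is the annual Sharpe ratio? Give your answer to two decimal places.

Mean return μ = 24.50 / 8 = 3.0625%
Sample std dev = √[233.8388 / 7] = 5.7798%
Sharpe = (μ − rf) / σ = (3.0625 − 1.37) / 5.7798 = 1.6925 / 5.7798 = 0.2928

0.29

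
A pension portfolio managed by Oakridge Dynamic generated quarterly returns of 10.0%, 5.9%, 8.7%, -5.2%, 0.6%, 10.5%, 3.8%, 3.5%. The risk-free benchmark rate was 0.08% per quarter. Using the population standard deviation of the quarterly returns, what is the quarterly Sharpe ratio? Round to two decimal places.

0.94

Mean return μ = 37.80 / 8 = 4.7250%
Σ(r − μ)² = (10 − 4.7250)² + (5.9 − 4.7250)² + … = 196.2350
population σ = √(196.2350 / 8) = √24.5294 = 4.9527%
Sharpe = (μ − rf) / σ = (4.7250 − 0.08) / 4.9527 = 4.6450 / 4.9527 = 0.9379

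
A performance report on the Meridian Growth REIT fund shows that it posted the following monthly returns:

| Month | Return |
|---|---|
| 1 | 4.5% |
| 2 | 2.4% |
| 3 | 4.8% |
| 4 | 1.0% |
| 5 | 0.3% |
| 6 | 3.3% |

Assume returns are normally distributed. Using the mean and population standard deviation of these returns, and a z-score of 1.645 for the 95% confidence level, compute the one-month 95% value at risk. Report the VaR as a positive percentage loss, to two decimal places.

μ = (4.5 + 2.4 + 4.8 + 1 + 0.3 + 3.3) / 6 = 16.30 / 6 = 2.7167%
Σ(r − μ)² = 16.7483; population σ = √(16.7483/6) = 1.6707%
VaR = −(μ − z·σ) = −(2.7167 − 1.645 × 1.6707) = −(-0.0316) = 0.0316%

0.03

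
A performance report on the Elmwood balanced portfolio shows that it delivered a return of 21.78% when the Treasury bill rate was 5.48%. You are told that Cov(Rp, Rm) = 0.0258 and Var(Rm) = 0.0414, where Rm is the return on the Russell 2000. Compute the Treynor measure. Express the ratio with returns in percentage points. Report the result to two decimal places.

β = Cov / Var = 0.0258 / 0.0414 = 0.6232
Treynor = (Rp − Rf) / β = (21.78% − 5.48%) / 0.6232 = 16.30 / 0.6232 = 26.1553

26.16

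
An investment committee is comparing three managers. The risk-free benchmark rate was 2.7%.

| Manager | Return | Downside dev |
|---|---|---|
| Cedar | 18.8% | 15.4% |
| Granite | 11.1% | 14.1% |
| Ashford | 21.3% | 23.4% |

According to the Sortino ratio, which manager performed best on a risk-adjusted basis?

Cedar: Sortino ratio = (18.8% − 2.7%) / 15.4% = 1.045
Granite: Sortino ratio = (11.1% − 2.7%) / 14.1% = 0.596
Ashford: Sortino ratio = (21.3% − 2.7%) / 23.4% = 0.795
Highest: Cedar (1.045).

Cedar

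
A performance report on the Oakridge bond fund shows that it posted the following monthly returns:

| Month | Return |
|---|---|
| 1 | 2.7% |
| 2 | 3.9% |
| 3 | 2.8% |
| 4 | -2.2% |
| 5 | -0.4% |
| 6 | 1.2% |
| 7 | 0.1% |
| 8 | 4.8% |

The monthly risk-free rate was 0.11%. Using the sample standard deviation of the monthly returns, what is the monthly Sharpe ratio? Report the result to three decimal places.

0.636

r̄ = (2.7 + 3.9 + 2.8 − 2.2 − 0.4 + 1.2 + 0.1 + 4.8) / 8 = 1.6125%
Σ(r − r̄)² = (2.7 − 1.6125)² + (3.9 − 1.6125)² + (2.8 − 1.6125)² + … = 39.0288
sample σ = √(39.0288 / 7) = √5.5755 = 2.3612%
Sharpe = (r̄ − rf) / σ = (1.6125 − 0.11) / 2.3612 = 1.5025 / 2.3612 = 0.6363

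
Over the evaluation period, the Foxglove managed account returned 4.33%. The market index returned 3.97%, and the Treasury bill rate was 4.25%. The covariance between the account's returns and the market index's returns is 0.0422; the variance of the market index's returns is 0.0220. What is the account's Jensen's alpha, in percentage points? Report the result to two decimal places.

0.62

β = Cov / Var = 0.0422 / 0.0220 = 1.9182
E[R] = Rf + β(Rm − Rf) = 4.25% + 1.9182 × (3.97% − 4.25%) = 3.7129%
α = Rp − E[R] = 4.33% − 3.7129% = 0.6171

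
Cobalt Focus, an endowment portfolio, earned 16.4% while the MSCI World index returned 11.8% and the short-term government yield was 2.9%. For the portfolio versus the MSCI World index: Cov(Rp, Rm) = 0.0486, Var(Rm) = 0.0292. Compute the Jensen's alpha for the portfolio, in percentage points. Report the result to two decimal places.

-1.31

β = Cov / Var = 0.0486 / 0.0292 = 1.6644
E[R] = Rf + β(Rm − Rf) = 2.9% + 1.6644 × (11.8% − 2.9%) = 17.7132%
α = Rp − E[R] = 16.4% − 17.7132% = -1.3132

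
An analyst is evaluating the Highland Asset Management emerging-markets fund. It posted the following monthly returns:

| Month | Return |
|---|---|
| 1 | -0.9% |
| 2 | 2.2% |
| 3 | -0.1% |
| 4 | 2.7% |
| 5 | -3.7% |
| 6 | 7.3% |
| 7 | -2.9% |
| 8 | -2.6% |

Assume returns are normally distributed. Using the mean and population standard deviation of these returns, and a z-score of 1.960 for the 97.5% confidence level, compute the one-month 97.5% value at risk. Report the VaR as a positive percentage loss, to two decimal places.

6.49

Mean return μ = 2.00 / 8 = 0.2500%
Σ(r − μ)² = 94.6000; population σ = √(94.6000/8) = 3.4387%
VaR = −(μ − z·σ) = −(0.2500 − 1.960 × 3.4387) = −(-6.4899) = 6.4899%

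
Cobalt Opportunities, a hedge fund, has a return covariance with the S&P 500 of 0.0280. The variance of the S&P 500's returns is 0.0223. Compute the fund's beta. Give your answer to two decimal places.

1.26

β = Cov(Rp, Rm) / Var(Rm) = 0.0280 / 0.0223 = 1.2556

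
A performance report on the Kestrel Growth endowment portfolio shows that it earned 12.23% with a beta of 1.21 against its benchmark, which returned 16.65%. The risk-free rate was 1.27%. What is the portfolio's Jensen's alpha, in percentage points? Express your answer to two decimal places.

CAPM expected return = Rf + β(Rm − Rf) = 1.27% + 1.21 × (16.65% − 1.27%) = 1.27 + 1.21 × 15.38 = 19.8798%
Jensen's α = Rp − E[R] = 12.23% − 19.8798% = -7.6498

-7.65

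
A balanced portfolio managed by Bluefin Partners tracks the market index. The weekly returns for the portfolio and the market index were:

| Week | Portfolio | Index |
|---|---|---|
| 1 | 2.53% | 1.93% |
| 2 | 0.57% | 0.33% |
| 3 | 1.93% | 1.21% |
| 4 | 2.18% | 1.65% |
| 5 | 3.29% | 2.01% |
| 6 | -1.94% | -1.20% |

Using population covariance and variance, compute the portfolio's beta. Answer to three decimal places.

1.503

r̄p = 1.4267%,  r̄m = 0.9883%
Cov = Σ(rp − r̄p)(rm − r̄m) / 6 = 1.9140
Var(rm) = Σ(rm − r̄m)² / 6 = 1.2733
β = Cov / Var = 1.9140 / 1.2733 = 1.5032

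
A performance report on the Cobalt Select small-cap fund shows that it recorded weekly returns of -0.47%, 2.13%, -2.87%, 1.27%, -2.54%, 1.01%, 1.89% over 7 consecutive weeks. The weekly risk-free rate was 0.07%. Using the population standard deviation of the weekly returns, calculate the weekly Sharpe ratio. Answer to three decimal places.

-0.005

Mean return μ = 0.420 / 7 = 0.0600%
Σ(r − μ)² = (-0.47 − 0.0600)² + (2.13 − 0.0600)² + … = 25.6262
population σ = √(25.6262 / 7) = √3.6609 = 1.9133%
Sharpe = (μ − rf) / σ = (0.0600 − 0.07) / 1.9133 = -0.0100 / 1.9133 = -0.0052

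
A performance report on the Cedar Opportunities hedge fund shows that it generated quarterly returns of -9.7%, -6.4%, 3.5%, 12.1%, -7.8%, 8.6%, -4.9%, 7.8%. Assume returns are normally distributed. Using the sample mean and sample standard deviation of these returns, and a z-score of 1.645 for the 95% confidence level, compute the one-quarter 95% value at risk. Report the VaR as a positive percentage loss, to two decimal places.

13.67

r̄ = (-9.7 − 6.4 + 3.5 + 12.1 − 7.8 + 8.6 − 4.9 + 7.8) / 8 = 0.4000%
Sample std dev = √[512.0800 / 7] = 8.5530%
VaR = −(r̄ − z·σ) = −(0.4000 − 1.645 × 8.5530) = −(-13.6697) = 13.6697%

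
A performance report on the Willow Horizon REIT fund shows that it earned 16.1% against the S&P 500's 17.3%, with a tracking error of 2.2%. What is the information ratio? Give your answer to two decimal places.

IR = (Rp − Rb) / TE = (16.1% − 17.3%) / 2.2% = -1.20% / 2.2% = -0.5455

-0.55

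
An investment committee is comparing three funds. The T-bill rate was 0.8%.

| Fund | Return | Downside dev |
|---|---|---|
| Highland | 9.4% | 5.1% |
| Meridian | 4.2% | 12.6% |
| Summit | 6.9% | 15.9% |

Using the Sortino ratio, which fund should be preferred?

Highland: Sortino ratio = (9.4% − 0.8%) / 5.1% = 1.686
Meridian: Sortino ratio = (4.2% − 0.8%) / 12.6% = 0.270
Summit: Sortino ratio = (6.9% − 0.8%) / 15.9% = 0.384
Highest: Highland (1.686).

Highland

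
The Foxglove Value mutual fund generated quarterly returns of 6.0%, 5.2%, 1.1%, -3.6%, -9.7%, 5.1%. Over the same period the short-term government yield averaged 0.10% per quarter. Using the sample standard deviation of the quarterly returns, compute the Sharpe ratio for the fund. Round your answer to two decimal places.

0.09

Mean return r̄ = 4.10 / 6 = 0.6833%
Sample std dev = √[194.5083 / 5] = 6.2371%
Sharpe = (r̄ − rf) / σ = (0.6833 − 0.1) / 6.2371 = 0.5833 / 6.2371 = 0.0935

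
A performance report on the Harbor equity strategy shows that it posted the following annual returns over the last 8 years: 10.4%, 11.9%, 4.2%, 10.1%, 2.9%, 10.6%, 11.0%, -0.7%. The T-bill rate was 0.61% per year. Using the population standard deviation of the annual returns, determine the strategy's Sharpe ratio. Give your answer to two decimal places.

r̄ = (10.4 + 11.9 + 4.2 + 10.1 + 2.9 + 10.6 + 11 − 0.7) / 8 = 60.40 / 8 = 7.5500%
Σ(r − r̄)² = 155.6600; population σ = √(155.6600/8) = 4.4111%
Sharpe = (r̄ − rf) / σ = (7.5500 − 0.61) / 4.4111 = 6.9400 / 4.4111 = 1.5733

1.57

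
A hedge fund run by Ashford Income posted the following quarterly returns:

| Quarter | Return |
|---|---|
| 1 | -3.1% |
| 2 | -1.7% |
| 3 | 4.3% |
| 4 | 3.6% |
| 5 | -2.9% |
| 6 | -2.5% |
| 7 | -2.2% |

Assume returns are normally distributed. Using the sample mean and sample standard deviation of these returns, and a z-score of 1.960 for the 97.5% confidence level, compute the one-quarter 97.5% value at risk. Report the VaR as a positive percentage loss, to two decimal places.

6.87

μ = (-3.1 − 1.7 + 4.3 + 3.6 − 2.9 − 2.5 − 2.2) / 7 = -0.6429%
Σ(r − μ)² = 60.5571; sample σ = √(60.5571/6) = 3.1769%
VaR = −(μ − z·σ) = −(-0.6429 − 1.960 × 3.1769) = −(-6.8696) = 6.8696%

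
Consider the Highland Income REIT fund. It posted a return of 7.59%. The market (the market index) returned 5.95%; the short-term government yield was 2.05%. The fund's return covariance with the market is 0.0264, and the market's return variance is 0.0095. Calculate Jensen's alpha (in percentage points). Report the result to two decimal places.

β = Cov / Var = 0.0264 / 0.0095 = 2.7789
E[R] = Rf + β(Rm − Rf) = 2.05% + 2.7789 × (5.95% − 2.05%) = 12.8877%
α = Rp − E[R] = 7.59% − 12.8877% = -5.2977

-5.30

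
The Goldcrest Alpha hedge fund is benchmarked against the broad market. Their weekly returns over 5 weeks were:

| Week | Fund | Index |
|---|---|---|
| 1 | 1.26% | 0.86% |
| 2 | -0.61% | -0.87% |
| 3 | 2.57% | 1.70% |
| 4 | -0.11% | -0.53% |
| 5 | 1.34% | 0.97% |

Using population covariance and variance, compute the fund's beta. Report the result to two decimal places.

r̄p = 0.8900%,  r̄m = 0.4260%
Cov = Σ(rp − r̄p)(rm − r̄m) / 5 = 1.0891
Var(rm) = Σ(rm − r̄m)² / 5 = 0.9402
β = Cov / Var = 1.0891 / 0.9402 = 1.1584

1.16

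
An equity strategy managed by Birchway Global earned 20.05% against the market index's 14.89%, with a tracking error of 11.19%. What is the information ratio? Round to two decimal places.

IR = (Rp − Rb) / TE = (20.05% − 14.89%) / 11.19% = 5.16% / 11.19% = 0.4611

0.46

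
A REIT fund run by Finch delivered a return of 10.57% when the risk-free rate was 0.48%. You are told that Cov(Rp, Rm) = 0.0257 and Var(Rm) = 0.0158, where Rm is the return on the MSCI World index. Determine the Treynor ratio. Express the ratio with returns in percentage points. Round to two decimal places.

β = Cov / Var = 0.0257 / 0.0158 = 1.6266
Treynor = (Rp − Rf) / β = (10.57% − 0.48%) / 1.6266 = 10.09 / 1.6266 = 6.2031

6.20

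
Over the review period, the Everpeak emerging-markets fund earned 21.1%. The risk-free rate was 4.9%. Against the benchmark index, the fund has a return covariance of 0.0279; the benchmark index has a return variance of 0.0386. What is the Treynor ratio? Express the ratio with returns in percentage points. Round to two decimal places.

β = Cov / Var = 0.0279 / 0.0386 = 0.7228
Treynor = (Rp − Rf) / β = (21.1% − 4.9%) / 0.7228 = 16.20 / 0.7228 = 22.4128

22.41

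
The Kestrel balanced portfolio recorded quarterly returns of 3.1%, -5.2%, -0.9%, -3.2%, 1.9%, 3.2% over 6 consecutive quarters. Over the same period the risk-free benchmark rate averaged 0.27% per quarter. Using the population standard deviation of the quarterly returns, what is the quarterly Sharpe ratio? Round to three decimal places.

-0.142

Mean return r̄ = -1.10 / 6 = -0.1833%
Σ(r − r̄)² = 61.3483; population σ = √(61.3483/6) = 3.1976%
Sharpe = (r̄ − rf) / σ = (-0.1833 − 0.27) / 3.1976 = -0.4533 / 3.1976 = -0.1418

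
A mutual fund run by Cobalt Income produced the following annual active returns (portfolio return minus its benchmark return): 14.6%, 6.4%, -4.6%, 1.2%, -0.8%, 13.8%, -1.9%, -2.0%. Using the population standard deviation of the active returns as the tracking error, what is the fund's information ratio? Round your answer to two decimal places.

0.48

r̄ = (14.6 + 6.4 − 4.6 + 1.2 − 0.8 + 13.8 − 1.9 − 2) / 8 = 3.3375%
Population σ = √[Σ(r − r̄)² / 8] = √[386.2988 / 8] = √48.2874 = 6.9489%
IR = r̄ / tracking error = 3.3375 / 6.9489 = 0.4803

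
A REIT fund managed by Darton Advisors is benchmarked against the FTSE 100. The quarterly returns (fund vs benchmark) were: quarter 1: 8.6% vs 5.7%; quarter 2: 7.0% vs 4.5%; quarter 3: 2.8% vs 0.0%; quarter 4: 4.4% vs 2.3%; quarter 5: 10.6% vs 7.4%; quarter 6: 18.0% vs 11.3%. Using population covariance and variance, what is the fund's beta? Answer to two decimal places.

r̄p = 8.5667%,  r̄m = 5.2000%
Cov = Σ(rp − r̄p)(rm − r̄m) / 6 = 17.5333
Var(rm) = Σ(rm − r̄m)² / 6 = 13.0400
β = Cov / Var = 17.5333 / 13.0400 = 1.3446

1.34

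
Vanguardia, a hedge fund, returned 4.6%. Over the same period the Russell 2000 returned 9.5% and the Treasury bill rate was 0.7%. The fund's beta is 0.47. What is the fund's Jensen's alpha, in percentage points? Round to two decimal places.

CAPM expected return = Rf + β(Rm − Rf) = 0.7% + 0.47 × (9.5% − 0.7%) = 0.7 + 0.47 × 8.80 = 4.8360%
Jensen's α = Rp − E[R] = 4.6% − 4.8360% = -0.2360

-0.24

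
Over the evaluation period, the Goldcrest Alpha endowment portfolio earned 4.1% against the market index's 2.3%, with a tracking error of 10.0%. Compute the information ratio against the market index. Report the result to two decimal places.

IR = (Rp − Rb) / TE = (4.1% − 2.3%) / 10.0% = 1.80% / 10.0% = 0.1800

0.18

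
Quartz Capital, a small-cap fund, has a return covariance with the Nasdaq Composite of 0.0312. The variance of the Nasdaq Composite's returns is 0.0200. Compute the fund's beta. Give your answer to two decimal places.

1.56

β = Cov(Rp, Rm) / Var(Rm) = 0.0312 / 0.0200 = 1.5600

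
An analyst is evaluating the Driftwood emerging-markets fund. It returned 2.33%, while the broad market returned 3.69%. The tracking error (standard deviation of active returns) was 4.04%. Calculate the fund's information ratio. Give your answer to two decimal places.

-0.34

IR = (Rp − Rb) / TE = (2.33% − 3.69%) / 4.04% = -1.36% / 4.04% = -0.3366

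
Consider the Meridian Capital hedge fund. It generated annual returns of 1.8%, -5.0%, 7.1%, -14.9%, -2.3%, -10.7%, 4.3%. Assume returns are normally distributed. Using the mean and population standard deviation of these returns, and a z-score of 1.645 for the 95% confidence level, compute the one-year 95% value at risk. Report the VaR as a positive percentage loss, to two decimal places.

14.99

r̄ = (1.8 − 5 + 7.1 − 14.9 − 2.3 − 10.7 + 4.3) / 7 = -2.8143%
Σ(r − r̄)² = (1.8 − (-2.8143))² + (-5 − (-2.8143))² + … = 383.4886
σ = √[383.4886 / 7] = 7.4016%
VaR = −(r̄ − z·σ) = −(-2.8143 − 1.645 × 7.4016) = −(-14.9899) = 14.9899%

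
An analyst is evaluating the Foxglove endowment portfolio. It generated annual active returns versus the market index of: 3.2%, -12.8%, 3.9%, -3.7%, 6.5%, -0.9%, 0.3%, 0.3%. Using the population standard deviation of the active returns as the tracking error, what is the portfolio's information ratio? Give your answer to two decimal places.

-0.07

r̄ = (3.2 − 12.8 + 3.9 − 3.7 + 6.5 − 0.9 + 0.3 + 0.3) / 8 = -0.4000%
Σ(r − r̄)² = (3.2 − (-0.4000))² + (-12.8 − (-0.4000))² + … = 244.9400
population σ = √(244.9400 / 8) = √30.6175 = 5.5333%
IR = r̄ / tracking error = -0.4000 / 5.5333 = -0.0723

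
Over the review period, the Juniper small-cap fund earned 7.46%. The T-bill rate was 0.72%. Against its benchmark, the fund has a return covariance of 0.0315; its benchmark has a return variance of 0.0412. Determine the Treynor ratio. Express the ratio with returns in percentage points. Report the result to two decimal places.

8.82

β = Cov / Var = 0.0315 / 0.0412 = 0.7646
Treynor = (Rp − Rf) / β = (7.46% − 0.72%) / 0.7646 = 6.74 / 0.7646 = 8.8151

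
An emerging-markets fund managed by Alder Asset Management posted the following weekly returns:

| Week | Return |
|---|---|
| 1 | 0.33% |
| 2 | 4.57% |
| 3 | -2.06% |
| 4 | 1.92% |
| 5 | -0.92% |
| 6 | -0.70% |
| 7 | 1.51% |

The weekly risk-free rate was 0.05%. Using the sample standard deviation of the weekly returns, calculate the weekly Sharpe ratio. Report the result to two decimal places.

0.28

μ = (0.33 + 4.57 − 2.06 + 1.92 − 0.92 − 0.7 + 1.51) / 7 = 0.6643%
Σ(r − μ)² = 29.4514; sample σ = √(29.4514/6) = 2.2155%
Sharpe = (μ − rf) / σ = (0.6643 − 0.05) / 2.2155 = 0.6143 / 2.2155 = 0.2773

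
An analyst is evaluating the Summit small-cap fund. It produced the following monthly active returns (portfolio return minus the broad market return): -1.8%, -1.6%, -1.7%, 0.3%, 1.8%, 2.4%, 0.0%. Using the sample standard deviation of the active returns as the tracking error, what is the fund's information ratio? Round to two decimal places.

-0.05

r̄ = (-1.8 − 1.6 − 1.7 + 0.3 + 1.8 + 2.4 + 0) / 7 = -0.0857%
Σ(r − r̄)² = (-1.8 − (-0.0857))² + (-1.6 − (-0.0857))² + … = 17.7286
sample σ = √(17.7286 / 6) = √2.9548 = 1.7190%
IR = r̄ / tracking error = -0.0857 / 1.7190 = -0.0499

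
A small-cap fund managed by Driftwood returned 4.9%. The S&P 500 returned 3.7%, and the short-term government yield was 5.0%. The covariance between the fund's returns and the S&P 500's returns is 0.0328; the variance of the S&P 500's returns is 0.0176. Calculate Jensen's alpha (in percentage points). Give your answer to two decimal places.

β = Cov / Var = 0.0328 / 0.0176 = 1.8636
E[R] = Rf + β(Rm − Rf) = 5.0% + 1.8636 × (3.7% − 5.0%) = 2.5773%
α = Rp − E[R] = 4.9% − 2.5773% = 2.3227

2.32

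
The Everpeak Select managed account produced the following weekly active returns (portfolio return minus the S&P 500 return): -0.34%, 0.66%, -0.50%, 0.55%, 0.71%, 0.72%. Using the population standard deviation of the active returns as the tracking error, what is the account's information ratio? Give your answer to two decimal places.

r̄ = (-0.34 + 0.66 − 0.5 + 0.55 + 0.71 + 0.72) / 6 = 0.3000%
Σ(r − r̄)² = (-0.34 − 0.3000)² + (0.66 − 0.3000)² + … = 1.5862
σ = √[1.5862 / 6] = 0.5142%
IR = r̄ / tracking error = 0.3000 / 0.5142 = 0.5834

0.58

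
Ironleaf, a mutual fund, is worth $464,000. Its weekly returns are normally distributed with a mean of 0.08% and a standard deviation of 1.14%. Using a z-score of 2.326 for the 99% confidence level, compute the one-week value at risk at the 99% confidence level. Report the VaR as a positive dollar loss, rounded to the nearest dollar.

Return at the 99% tail: μ − z·σ = 0.08% − 2.326 × 1.14% = 0.08 − 2.65164 = -2.57164%
VaR = −(-2.57164%) × $464,000 = 2.57164% × $464,000 = $11,932

$11,932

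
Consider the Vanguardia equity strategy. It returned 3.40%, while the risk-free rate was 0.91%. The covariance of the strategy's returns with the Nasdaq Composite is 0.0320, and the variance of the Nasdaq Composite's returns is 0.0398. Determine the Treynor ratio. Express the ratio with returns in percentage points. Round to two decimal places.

β = Cov / Var = 0.0320 / 0.0398 = 0.8040
Treynor = (Rp − Rf) / β = (3.40% − 0.91%) / 0.8040 = 2.49 / 0.8040 = 3.0970

3.10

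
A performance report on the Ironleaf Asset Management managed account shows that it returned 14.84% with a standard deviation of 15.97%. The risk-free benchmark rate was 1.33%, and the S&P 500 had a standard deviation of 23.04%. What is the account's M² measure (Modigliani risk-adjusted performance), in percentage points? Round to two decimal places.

20.82

Sharpe = (Rp − Rf) / σp = (14.84% − 1.33%) / 15.97% = 0.8460
M² = Rf + Sharpe × σm = 1.33% + 0.8460 × 23.04% = 20.8218%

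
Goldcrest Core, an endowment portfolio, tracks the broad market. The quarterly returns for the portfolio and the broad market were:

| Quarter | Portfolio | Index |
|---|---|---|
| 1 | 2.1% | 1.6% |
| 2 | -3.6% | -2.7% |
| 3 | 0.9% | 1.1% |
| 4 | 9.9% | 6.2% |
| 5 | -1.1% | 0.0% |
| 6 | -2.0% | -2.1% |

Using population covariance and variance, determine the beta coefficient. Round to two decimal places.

r̄p = 1.0333%,  r̄m = 0.6833%
Cov = Σ(rp − r̄p)(rm − r̄m) / 6 = 12.5689
Var(rm) = Σ(rm − r̄m)² / 6 = 8.5181
β = Cov / Var = 12.5689 / 8.5181 = 1.4756

1.48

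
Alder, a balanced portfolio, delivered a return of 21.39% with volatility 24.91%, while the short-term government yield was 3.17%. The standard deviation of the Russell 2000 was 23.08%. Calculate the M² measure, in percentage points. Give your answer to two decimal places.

Sharpe = (Rp − Rf) / σp = (21.39% − 3.17%) / 24.91% = 0.7314
M² = Rf + Sharpe × σm = 3.17% + 0.7314 × 23.08% = 20.0507%

20.05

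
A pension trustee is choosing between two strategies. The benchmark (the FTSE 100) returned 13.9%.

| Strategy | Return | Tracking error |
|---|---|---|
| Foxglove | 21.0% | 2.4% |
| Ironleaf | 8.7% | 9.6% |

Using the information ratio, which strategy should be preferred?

Foxglove

Foxglove: IR = (21.0% − 13.9%) / 2.4% = 2.958
Ironleaf: IR = (8.7% − 13.9%) / 9.6% = -0.542
Highest: Foxglove (2.958).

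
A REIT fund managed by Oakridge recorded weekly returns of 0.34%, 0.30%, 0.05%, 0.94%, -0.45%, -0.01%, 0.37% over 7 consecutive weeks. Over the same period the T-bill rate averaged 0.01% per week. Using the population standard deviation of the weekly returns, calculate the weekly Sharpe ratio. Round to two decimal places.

μ = (0.34 + 0.3 + 0.05 + 0.94 − 0.45 − 0.01 + 0.37) / 7 = 1.540 / 7 = 0.2200%
Population σ = √[Σ(r − μ)² / 7] = √[1.0924 / 7] = √0.1561 = 0.3951%
Sharpe = (μ − rf) / σ = (0.2200 − 0.01) / 0.3951 = 0.2100 / 0.3951 = 0.5315

0.53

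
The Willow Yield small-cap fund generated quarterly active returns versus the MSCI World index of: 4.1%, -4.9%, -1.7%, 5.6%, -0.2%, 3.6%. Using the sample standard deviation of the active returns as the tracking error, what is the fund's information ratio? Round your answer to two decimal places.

0.27

Mean return r̄ = 6.50 / 6 = 1.0833%
Σ(r − r̄)² = (4.1 − 1.0833)² + (-4.9 − 1.0833)² + … = 81.0283
σ = √[81.0283 / 5] = 4.0256%
IR = r̄ / tracking error = 1.0833 / 4.0256 = 0.2691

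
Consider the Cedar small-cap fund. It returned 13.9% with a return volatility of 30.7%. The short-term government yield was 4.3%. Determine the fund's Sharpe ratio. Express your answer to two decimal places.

0.31

Sharpe = (Rp − Rf) / σp = (13.9% − 4.3%) / 30.7% = 9.60% / 30.7% = 0.3127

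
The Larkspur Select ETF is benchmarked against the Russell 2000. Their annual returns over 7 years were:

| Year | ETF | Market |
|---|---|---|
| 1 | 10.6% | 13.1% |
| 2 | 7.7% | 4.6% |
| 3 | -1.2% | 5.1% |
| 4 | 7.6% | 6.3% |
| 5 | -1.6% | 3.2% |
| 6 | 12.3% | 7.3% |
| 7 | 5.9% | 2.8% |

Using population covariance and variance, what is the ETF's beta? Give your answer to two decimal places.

r̄p = 5.9000%,  r̄m = 6.0571%
Cov = Σ(rp − r̄p)(rm − r̄m) / 7 = 9.5814
Var(rm) = Σ(rm − r̄m)² / 7 = 10.4310
β = Cov / Var = 9.5814 / 10.4310 = 0.9186

0.92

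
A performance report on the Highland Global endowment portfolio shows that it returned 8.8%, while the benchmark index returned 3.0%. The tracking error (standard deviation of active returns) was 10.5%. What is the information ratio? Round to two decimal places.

0.55

IR = (Rp − Rb) / TE = (8.8% − 3.0%) / 10.5% = 5.80% / 10.5% = 0.5524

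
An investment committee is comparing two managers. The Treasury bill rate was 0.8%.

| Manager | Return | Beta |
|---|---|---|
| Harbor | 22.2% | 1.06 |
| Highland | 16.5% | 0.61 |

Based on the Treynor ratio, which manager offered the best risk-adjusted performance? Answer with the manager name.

Harbor: Treynor = (22.2% − 0.8%) / 1.06 = 20.189
Highland: Treynor = (16.5% − 0.8%) / 0.61 = 25.738
Highest: Highland (25.738).

Highland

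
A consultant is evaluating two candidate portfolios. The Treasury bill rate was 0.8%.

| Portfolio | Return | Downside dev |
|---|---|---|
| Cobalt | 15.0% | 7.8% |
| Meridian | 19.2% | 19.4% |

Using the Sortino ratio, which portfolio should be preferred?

Cobalt: Sortino ratio = (15.0% − 0.8%) / 7.8% = 1.821
Meridian: Sortino ratio = (19.2% − 0.8%) / 19.4% = 0.948
Highest: Cobalt (1.821).

Cobalt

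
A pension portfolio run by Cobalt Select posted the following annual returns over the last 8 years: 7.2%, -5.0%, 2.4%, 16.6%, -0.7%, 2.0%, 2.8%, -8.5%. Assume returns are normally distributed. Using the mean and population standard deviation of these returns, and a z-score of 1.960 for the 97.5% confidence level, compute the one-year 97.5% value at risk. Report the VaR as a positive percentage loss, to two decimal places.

r̄ = (7.2 − 5 + 2.4 + 16.6 − 0.7 + 2 + 2.8 − 8.5) / 8 = 16.80 / 8 = 2.1000%
Population std dev = √[407.4600 / 8] = 7.1367%
VaR = −(r̄ − z·σ) = −(2.1000 − 1.960 × 7.1367) = −(-11.8879) = 11.8879%

11.89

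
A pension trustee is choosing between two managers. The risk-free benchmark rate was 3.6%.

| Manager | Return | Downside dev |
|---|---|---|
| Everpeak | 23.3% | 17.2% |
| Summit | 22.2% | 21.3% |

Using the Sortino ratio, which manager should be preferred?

Everpeak: Sortino ratio = (23.3% − 3.6%) / 17.2% = 1.145
Summit: Sortino ratio = (22.2% − 3.6%) / 21.3% = 0.873
Highest: Everpeak (1.145).

Everpeak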